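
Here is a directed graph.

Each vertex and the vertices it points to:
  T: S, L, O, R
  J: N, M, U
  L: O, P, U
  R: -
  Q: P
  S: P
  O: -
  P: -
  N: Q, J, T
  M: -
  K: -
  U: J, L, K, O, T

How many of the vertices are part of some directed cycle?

A vertex is on a directed cycle iff it belongs to a strongly connected component of size ≥ 2 (or has a self-loop).
The vertices on cycles are {J, L, N, T, U} — 5 in total.

5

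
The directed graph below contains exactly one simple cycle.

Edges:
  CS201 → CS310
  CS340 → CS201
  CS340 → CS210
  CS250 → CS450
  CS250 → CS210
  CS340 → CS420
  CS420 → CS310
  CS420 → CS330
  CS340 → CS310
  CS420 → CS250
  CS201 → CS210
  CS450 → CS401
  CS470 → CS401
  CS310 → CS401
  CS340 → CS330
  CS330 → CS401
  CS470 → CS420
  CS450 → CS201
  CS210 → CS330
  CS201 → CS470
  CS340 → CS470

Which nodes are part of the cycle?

CS201, CS250, CS420, CS450, CS470

DFS with gray/black marking from CS201:
CS201 gray
  CS210 gray
    CS330 gray
      CS401 gray
      CS401 black
    CS330 black
  CS210 black
  CS470 gray
    CS420 gray
      CS310 gray
        CS310→CS401: CS401 black — skip
      CS310 black
      CS420→CS330: CS330 black — skip
      CS250 gray
        CS250→CS210: CS210 black — skip
        CS450 gray
          CS450→CS401: CS401 black — skip
          CS450→CS201: CS201 is gray → back edge
Back edge closes the cycle CS201 → CS470 → CS420 → CS250 → CS450 → CS201; its vertices are {CS201, CS250, CS420, CS450, CS470}.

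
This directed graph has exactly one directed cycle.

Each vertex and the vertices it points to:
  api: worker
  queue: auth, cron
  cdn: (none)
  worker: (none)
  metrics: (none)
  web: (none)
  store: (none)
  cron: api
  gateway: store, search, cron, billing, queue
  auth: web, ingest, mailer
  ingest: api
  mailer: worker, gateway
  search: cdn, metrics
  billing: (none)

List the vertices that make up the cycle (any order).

auth, queue, mailer, gateway

DFS with gray/black marking from gateway:
gateway gray
  store gray
  store black
  search gray
    cdn gray
    cdn black
    metrics gray
    metrics black
  search black
  cron gray
    api gray
      worker gray
      worker black
    api black
  cron black
  billing gray
  billing black
  queue gray
    auth gray
      web gray
      web black
      ingest gray
        ingest→api: api black — skip
      ingest black
      mailer gray
        mailer→worker: worker black — skip
        mailer→gateway: gateway is gray → back edge
Back edge closes the cycle gateway → queue → auth → mailer → gateway; its vertices are {auth, queue, mailer, gateway}.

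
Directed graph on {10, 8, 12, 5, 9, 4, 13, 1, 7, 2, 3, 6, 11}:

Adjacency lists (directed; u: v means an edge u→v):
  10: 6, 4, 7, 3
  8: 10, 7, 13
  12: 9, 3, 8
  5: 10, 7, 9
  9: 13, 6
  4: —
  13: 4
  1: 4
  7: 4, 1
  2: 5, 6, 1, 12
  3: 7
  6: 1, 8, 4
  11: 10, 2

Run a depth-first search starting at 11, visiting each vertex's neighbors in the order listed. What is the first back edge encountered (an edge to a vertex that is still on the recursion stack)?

8->10

DFS from 11 (visiting each vertex's neighbors in the order listed); mark gray on enter, black on exit:
11 gray
  10 gray
    6 gray
      1 gray
        4 gray
        4 black
      1 black
      8 gray
        8→10: 10 is gray → back edge
First back edge: 8 → 10.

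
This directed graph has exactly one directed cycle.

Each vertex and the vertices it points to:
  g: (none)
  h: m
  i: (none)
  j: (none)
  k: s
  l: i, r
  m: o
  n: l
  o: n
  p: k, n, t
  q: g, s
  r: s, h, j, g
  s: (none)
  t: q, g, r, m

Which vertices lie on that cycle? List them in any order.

DFS with gray/black marking from n:
n gray
  l gray
    i gray
    i black
    r gray
      s gray
      s black
      h gray
        m gray
          o gray
            o→n: n is gray → back edge
Back edge closes the cycle n → l → r → h → m → o → n; its vertices are {h, l, m, n, o, r}.

h, l, m, n, o, r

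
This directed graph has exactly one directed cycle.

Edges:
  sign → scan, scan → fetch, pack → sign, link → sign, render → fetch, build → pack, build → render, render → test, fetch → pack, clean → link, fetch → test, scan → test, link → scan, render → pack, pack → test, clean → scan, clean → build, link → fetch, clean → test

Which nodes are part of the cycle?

pack, scan, sign, fetch

DFS with gray/black marking from sign:
sign gray
  scan gray
    test gray
    test black
    fetch gray
      fetch→test: test black — skip
      pack gray
        pack→test: test black — skip
        pack→sign: sign is gray → back edge
Back edge closes the cycle sign → scan → fetch → pack → sign; its vertices are {pack, scan, sign, fetch}.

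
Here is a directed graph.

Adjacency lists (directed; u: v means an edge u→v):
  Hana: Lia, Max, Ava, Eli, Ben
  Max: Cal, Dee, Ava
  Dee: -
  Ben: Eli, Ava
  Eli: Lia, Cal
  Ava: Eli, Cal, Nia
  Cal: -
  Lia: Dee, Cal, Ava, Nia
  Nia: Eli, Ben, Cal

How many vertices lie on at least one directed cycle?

A vertex is on a directed cycle iff it belongs to a strongly connected component of size ≥ 2 (or has a self-loop).
The vertices on cycles are {Ava, Ben, Eli, Lia, Nia} — 5 in total.

5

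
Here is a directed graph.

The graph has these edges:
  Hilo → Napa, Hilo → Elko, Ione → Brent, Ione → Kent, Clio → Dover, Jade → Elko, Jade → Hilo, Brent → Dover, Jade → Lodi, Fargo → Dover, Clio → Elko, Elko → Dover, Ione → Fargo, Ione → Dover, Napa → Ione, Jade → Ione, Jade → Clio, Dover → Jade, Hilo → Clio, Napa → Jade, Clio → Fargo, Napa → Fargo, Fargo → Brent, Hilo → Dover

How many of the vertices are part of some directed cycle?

A vertex is on a directed cycle iff it belongs to a strongly connected component of size ≥ 2 (or has a self-loop).
The vertices on cycles are {Clio, Elko, Hilo, Ione, Jade, Napa, Brent, Dover, Fargo} — 9 in total.

9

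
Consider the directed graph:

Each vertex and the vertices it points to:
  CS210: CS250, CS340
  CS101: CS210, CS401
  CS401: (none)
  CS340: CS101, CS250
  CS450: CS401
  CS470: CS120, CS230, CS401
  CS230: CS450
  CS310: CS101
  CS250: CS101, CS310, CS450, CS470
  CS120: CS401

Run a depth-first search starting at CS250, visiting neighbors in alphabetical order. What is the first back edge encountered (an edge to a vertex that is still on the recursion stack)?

CS210->CS250

DFS from CS250 (visiting neighbors in alphabetical order); mark gray on enter, black on exit:
CS250 gray
  CS101 gray
    CS210 gray
      CS210→CS250: CS250 is gray → back edge
First back edge: CS210 → CS250.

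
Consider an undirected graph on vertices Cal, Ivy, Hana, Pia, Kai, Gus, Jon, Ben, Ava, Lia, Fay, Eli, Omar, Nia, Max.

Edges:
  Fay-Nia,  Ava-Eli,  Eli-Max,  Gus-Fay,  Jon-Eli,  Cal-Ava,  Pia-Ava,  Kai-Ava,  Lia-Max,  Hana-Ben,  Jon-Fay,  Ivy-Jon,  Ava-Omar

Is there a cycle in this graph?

DFS, tracking each vertex's parent; an edge to a visited non-parent vertex closes a cycle.
Start from Fay:
visit Fay (parent –)
  visit Gus (parent Fay)
    Gus–Fay: parent, skip
  visit Jon (parent Fay)
    visit Ivy (parent Jon)
      Ivy–Jon: parent, skip
    visit Eli (parent Jon)
      visit Max (parent Eli)
        visit Lia (parent Max)
          Lia–Max: parent, skip
        Max–Eli: parent, skip
      Eli–Jon: parent, skip
      visit Ava (parent Eli)
        Ava–Eli: parent, skip
        visit Omar (parent Ava)
          Omar–Ava: parent, skip
        visit Kai (parent Ava)
          Kai–Ava: parent, skip
        visit Pia (parent Ava)
          Pia–Ava: parent, skip
        visit Cal (parent Ava)
          Cal–Ava: parent, skip
    Jon–Fay: parent, skip
  visit Nia (parent Fay)
    Nia–Fay: parent, skip
visit Hana (parent –)
  visit Ben (parent Hana)
    Ben–Hana: parent, skip
No non-parent visited neighbor found — the graph is a forest.

No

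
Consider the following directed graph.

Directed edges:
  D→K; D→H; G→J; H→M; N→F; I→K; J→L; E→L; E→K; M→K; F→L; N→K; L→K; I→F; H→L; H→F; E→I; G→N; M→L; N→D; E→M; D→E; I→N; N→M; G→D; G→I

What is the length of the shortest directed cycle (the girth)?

4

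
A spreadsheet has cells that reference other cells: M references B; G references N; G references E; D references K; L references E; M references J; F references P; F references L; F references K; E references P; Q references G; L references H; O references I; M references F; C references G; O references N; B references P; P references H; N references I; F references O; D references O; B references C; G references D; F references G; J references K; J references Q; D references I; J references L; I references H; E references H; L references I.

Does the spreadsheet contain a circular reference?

DFS with white/gray/black marking, starting from H:
H gray
H black
B gray
  P gray
    P→H: H black — skip
  P black
  C gray
    G gray
      E gray
        E→H: H black — skip
        E→P: P black — skip
      E black
      N gray
        I gray
          I→H: H black — skip
        I black
      N black
      D gray
        K gray
        K black
        D→I: I black — skip
        O gray
          O→I: I black — skip
          O→N: N black — skip
        O black
      D black
    G black
  C black
B black
F gray
  F→K: K black — skip
  F→P: P black — skip
  F→G: G black — skip
  L gray
    L→I: I black — skip
    L→E: E black — skip
    L→H: H black — skip
  L black
  F→O: O black — skip
F black
J gray
  J→L: L black — skip
  Q gray
    Q→G: G black — skip
  Q black
  J→K: K black — skip
J black
M gray
  M→F: F black — skip
  M→B: B black — skip
  M→J: J black — skip
M black
Every edge goes to a white or black vertex — no back edge, so the graph is acyclic.

No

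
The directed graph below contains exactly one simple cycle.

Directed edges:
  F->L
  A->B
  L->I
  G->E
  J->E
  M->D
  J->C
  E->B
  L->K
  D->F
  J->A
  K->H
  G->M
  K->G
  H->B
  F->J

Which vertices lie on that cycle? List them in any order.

D, F, G, K, L, M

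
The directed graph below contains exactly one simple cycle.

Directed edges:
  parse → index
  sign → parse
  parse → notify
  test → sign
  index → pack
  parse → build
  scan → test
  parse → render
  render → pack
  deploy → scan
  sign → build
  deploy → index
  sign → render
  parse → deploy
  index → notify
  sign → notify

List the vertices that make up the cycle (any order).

scan, sign, test, parse, deploy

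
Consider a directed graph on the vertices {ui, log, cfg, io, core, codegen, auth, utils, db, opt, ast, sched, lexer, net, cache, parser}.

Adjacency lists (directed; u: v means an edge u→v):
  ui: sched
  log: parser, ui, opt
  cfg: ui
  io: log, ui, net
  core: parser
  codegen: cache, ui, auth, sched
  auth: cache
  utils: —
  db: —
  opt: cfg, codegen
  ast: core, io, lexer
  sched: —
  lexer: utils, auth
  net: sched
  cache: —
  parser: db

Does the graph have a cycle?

DFS with white/gray/black marking, starting from log:
log gray
  parser gray
    db gray
    db black
  parser black
  ui gray
    sched gray
    sched black
  ui black
  opt gray
    cfg gray
      cfg→ui: ui black — skip
    cfg black
    codegen gray
      cache gray
      cache black
      codegen→ui: ui black — skip
      auth gray
        auth→cache: cache black — skip
      auth black
      codegen→sched: sched black — skip
    codegen black
  opt black
log black
io gray
  io→log: log black — skip
  io→ui: ui black — skip
  net gray
    net→sched: sched black — skip
  net black
io black
core gray
  core→parser: parser black — skip
core black
utils gray
utils black
ast gray
  ast→core: core black — skip
  ast→io: io black — skip
  lexer gray
    lexer→utils: utils black — skip
    lexer→auth: auth black — skip
  lexer black
ast black
Every edge goes to a white or black vertex — no back edge, so the graph is acyclic.

No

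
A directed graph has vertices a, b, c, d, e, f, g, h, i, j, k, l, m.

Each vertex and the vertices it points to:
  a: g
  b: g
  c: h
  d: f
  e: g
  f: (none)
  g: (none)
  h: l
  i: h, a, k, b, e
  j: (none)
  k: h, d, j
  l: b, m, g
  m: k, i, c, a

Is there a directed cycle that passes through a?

a lies on a cycle iff there is a path from a back to itself.
Exploring from a, it never reaches itself; equivalently, its strongly connected component is a singleton.

No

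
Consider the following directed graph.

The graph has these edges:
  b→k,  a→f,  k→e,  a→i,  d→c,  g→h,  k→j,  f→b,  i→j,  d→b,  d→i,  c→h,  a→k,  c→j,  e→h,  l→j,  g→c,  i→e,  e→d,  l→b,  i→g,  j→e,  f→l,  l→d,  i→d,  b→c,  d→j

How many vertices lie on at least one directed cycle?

A vertex is on a directed cycle iff it belongs to a strongly connected component of size ≥ 2 (or has a self-loop).
The vertices on cycles are {b, c, d, e, g, i, j, k} — 8 in total.

8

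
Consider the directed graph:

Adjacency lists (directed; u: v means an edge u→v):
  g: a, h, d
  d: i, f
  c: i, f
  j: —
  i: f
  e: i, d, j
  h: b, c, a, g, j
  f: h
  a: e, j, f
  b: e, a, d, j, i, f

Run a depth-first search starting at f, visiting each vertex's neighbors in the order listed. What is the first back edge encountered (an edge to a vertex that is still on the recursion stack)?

i->f

DFS from f (visiting each vertex's neighbors in the order listed); mark gray on enter, black on exit:
f gray
  h gray
    b gray
      e gray
        i gray
          i→f: f is gray → back edge
First back edge: i → f.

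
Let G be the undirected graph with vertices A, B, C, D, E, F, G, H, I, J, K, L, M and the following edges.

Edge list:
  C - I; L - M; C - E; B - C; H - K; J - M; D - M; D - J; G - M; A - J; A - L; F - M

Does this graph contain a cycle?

DFS, tracking each vertex's parent; an edge to a visited non-parent vertex closes a cycle.
Start from H:
visit H (parent –)
  visit K (parent H)
    K–H: parent, skip
visit A (parent –)
  visit J (parent A)
    J–A: parent, skip
    visit D (parent J)
      D–J: parent, skip
      visit M (parent D)
        M–J: J visited and ≠ parent → cycle
Cycle: J – D – M – J.

Yes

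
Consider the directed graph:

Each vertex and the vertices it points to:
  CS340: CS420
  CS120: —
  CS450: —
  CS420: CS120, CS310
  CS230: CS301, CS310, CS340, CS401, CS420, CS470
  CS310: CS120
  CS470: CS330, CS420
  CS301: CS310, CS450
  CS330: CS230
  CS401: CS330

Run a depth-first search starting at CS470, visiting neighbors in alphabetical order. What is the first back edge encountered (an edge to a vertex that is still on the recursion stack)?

CS401→CS330

DFS from CS470 (visiting neighbors in alphabetical order); mark gray on enter, black on exit:
CS470 gray
  CS330 gray
    CS230 gray
      CS301 gray
        CS310 gray
          CS120 gray
          CS120 black
        CS310 black
        CS450 gray
        CS450 black
      CS301 black
      CS230→CS310: CS310 black — skip
      CS340 gray
        CS420 gray
          CS420→CS120: CS120 black — skip
          CS420→CS310: CS310 black — skip
        CS420 black
      CS340 black
      CS401 gray
        CS401→CS330: CS330 is gray → back edge
First back edge: CS401 → CS330.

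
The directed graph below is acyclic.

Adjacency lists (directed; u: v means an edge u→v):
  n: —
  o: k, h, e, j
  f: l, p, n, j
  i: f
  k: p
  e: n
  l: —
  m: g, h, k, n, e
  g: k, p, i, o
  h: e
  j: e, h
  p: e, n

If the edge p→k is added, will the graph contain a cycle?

Yes

Adding p→k creates a cycle iff k can already reach p.
Path from k: k → p.
So k → … → p → k is a cycle.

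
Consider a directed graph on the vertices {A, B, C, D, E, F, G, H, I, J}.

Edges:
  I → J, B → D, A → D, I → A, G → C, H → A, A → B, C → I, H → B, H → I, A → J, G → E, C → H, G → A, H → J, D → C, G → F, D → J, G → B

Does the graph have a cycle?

Yes

DFS with white/gray/black marking, starting from E:
E gray
E black
A gray
  B gray
    D gray
      J gray
      J black
      C gray
        H gray
          H→B: B is gray → back edge
Back edge found, so a cycle exists: B → D → C → H → B.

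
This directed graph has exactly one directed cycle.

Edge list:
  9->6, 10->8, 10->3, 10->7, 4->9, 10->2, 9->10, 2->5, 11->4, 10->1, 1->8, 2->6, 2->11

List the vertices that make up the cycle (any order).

2, 4, 9, 10, 11

DFS with gray/black marking from 10:
10 gray
  8 gray
  8 black
  1 gray
    1→8: 8 black — skip
  1 black
  3 gray
  3 black
  7 gray
  7 black
  2 gray
    11 gray
      4 gray
        9 gray
          6 gray
          6 black
          9→10: 10 is gray → back edge
Back edge closes the cycle 10 → 2 → 11 → 4 → 9 → 10; its vertices are {2, 4, 9, 10, 11}.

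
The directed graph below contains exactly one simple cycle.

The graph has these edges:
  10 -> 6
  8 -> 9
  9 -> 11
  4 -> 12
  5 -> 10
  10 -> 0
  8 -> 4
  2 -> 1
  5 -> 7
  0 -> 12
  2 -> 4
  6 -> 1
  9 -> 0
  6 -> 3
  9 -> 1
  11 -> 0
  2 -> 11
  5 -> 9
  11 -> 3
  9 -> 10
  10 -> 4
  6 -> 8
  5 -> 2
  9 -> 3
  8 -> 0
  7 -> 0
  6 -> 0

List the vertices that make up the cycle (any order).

6, 8, 9, 10

DFS with gray/black marking from 10:
10 gray
  4 gray
    12 gray
    12 black
  4 black
  0 gray
    0→12: 12 black — skip
  0 black
  6 gray
    6→0: 0 black — skip
    3 gray
    3 black
    8 gray
      8→0: 0 black — skip
      9 gray
        11 gray
          11→3: 3 black — skip
          11→0: 0 black — skip
        11 black
        9→3: 3 black — skip
        9→10: 10 is gray → back edge
Back edge closes the cycle 10 → 6 → 8 → 9 → 10; its vertices are {6, 8, 9, 10}.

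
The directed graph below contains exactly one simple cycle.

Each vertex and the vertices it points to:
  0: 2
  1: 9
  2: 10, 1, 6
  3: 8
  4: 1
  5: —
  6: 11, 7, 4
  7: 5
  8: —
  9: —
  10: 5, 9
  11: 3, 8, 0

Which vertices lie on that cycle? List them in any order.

0, 2, 6, 11

DFS with gray/black marking from 6:
6 gray
  11 gray
    3 gray
      8 gray
      8 black
    3 black
    11→8: 8 black — skip
    0 gray
      2 gray
        10 gray
          5 gray
          5 black
          9 gray
          9 black
        10 black
        1 gray
          1→9: 9 black — skip
        1 black
        2→6: 6 is gray → back edge
Back edge closes the cycle 6 → 11 → 0 → 2 → 6; its vertices are {0, 2, 6, 11}.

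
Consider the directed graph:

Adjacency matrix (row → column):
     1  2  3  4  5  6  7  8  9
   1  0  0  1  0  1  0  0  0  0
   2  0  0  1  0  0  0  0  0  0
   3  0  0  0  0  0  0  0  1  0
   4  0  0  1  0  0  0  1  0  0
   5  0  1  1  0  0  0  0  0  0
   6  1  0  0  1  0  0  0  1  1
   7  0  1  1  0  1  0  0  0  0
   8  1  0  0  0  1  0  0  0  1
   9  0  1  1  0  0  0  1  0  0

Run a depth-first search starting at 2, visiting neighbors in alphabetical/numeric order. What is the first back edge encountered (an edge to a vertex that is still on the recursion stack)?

1->3

DFS from 2 (visiting neighbors in alphabetical/numeric order); mark gray on enter, black on exit:
2 gray
  3 gray
    8 gray
      1 gray
        1→3: 3 is gray → back edge
First back edge: 1 → 3.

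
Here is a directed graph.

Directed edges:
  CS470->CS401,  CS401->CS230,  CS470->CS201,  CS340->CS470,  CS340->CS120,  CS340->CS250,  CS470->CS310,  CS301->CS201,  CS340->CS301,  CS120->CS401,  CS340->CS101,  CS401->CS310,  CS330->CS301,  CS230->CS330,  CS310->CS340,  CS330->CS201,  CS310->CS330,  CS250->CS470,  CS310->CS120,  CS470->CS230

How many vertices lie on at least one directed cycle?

6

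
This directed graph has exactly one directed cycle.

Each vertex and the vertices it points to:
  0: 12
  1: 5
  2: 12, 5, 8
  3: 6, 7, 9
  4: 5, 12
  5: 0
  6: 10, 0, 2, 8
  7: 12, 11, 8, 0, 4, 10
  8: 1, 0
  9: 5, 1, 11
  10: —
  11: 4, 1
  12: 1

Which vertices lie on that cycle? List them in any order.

0, 1, 5, 12

DFS with gray/black marking from 0:
0 gray
  12 gray
    1 gray
      5 gray
        5→0: 0 is gray → back edge
Back edge closes the cycle 0 → 12 → 1 → 5 → 0; its vertices are {0, 1, 5, 12}.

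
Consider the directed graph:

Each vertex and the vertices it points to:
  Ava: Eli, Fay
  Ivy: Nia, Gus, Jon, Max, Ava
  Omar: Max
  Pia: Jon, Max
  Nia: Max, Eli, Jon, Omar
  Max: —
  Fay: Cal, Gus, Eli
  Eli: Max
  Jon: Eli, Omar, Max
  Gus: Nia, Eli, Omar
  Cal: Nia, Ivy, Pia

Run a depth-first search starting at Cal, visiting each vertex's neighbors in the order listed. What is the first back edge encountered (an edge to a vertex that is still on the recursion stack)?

Fay→Cal

DFS from Cal (visiting each vertex's neighbors in the order listed); mark gray on enter, black on exit:
Cal gray
  Nia gray
    Max gray
    Max black
    Eli gray
      Eli→Max: Max black — skip
    Eli black
    Jon gray
      Jon→Eli: Eli black — skip
      Omar gray
        Omar→Max: Max black — skip
      Omar black
      Jon→Max: Max black — skip
    Jon black
    Nia→Omar: Omar black — skip
  Nia black
  Ivy gray
    Ivy→Nia: Nia black — skip
    Gus gray
      Gus→Nia: Nia black — skip
      Gus→Eli: Eli black — skip
      Gus→Omar: Omar black — skip
    Gus black
    Ivy→Jon: Jon black — skip
    Ivy→Max: Max black — skip
    Ava gray
      Ava→Eli: Eli black — skip
      Fay gray
        Fay→Cal: Cal is gray → back edge
First back edge: Fay → Cal.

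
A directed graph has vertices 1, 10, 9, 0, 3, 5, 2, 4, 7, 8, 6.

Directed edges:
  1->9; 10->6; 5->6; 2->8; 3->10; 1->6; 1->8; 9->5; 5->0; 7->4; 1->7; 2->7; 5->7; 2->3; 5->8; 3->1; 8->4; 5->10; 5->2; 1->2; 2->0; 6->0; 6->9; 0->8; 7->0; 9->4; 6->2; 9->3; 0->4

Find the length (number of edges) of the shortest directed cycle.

3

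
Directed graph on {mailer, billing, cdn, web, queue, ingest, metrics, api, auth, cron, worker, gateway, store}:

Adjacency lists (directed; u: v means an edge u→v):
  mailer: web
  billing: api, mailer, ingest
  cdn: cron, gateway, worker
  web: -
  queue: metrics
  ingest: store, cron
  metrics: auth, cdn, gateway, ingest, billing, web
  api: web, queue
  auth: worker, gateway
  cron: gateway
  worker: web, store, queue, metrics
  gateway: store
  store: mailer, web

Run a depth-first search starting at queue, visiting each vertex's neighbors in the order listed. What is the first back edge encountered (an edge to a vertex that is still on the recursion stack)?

worker->queue

DFS from queue (visiting each vertex's neighbors in the order listed); mark gray on enter, black on exit:
queue gray
  metrics gray
    auth gray
      worker gray
        web gray
        web black
        store gray
          mailer gray
            mailer→web: web black — skip
          mailer black
          store→web: web black — skip
        store black
        worker→queue: queue is gray → back edge
First back edge: worker → queue.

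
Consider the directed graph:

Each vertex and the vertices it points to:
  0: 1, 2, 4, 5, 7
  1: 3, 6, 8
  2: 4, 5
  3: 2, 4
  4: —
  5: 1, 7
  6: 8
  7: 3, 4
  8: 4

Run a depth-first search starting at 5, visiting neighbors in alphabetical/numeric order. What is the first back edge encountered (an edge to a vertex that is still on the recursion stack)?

2->5

DFS from 5 (visiting neighbors in alphabetical/numeric order); mark gray on enter, black on exit:
5 gray
  1 gray
    3 gray
      2 gray
        4 gray
        4 black
        2→5: 5 is gray → back edge
First back edge: 2 → 5.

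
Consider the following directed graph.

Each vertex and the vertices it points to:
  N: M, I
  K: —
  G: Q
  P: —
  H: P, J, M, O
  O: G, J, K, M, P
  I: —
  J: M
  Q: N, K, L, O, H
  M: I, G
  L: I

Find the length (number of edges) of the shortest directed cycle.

For each vertex v, BFS finds the shortest path from v back to v.
The shortest such closed walk is G → Q → O → G, length 3.

3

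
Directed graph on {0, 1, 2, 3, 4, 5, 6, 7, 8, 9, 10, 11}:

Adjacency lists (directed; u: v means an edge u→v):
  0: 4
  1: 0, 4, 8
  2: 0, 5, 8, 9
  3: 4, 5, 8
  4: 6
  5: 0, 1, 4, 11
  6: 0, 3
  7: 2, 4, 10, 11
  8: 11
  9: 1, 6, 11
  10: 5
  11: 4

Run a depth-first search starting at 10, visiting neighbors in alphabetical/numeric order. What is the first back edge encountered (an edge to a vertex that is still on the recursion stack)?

6->0

DFS from 10 (visiting neighbors in alphabetical/numeric order); mark gray on enter, black on exit:
10 gray
  5 gray
    0 gray
      4 gray
        6 gray
          6→0: 0 is gray → back edge
First back edge: 6 → 0.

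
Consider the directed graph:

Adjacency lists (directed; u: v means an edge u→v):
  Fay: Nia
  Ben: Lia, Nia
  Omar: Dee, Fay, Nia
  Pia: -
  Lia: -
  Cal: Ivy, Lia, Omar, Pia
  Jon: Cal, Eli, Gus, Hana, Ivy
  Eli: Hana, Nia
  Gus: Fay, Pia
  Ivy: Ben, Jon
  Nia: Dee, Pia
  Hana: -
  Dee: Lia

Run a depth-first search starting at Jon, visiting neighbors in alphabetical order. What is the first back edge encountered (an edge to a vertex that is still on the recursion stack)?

Ivy->Jon

DFS from Jon (visiting neighbors in alphabetical order); mark gray on enter, black on exit:
Jon gray
  Cal gray
    Ivy gray
      Ben gray
        Lia gray
        Lia black
        Nia gray
          Dee gray
            Dee→Lia: Lia black — skip
          Dee black
          Pia gray
          Pia black
        Nia black
      Ben black
      Ivy→Jon: Jon is gray → back edge
First back edge: Ivy → Jon.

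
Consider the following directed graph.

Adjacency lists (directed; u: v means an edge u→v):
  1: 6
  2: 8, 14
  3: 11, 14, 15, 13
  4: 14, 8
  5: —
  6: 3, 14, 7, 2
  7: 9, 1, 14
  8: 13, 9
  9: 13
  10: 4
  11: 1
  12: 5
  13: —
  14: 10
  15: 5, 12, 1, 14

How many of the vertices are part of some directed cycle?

9

A vertex is on a directed cycle iff it belongs to a strongly connected component of size ≥ 2 (or has a self-loop).
The vertices on cycles are {1, 3, 4, 6, 7, 10, 11, 14, 15} — 9 in total.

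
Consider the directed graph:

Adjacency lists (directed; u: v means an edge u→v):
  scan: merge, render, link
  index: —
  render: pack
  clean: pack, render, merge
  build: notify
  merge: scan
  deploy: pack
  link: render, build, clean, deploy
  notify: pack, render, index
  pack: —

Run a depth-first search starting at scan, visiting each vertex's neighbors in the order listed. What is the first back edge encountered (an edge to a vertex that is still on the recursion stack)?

merge->scan

DFS from scan (visiting each vertex's neighbors in the order listed); mark gray on enter, black on exit:
scan gray
  merge gray
    merge→scan: scan is gray → back edge
First back edge: merge → scan.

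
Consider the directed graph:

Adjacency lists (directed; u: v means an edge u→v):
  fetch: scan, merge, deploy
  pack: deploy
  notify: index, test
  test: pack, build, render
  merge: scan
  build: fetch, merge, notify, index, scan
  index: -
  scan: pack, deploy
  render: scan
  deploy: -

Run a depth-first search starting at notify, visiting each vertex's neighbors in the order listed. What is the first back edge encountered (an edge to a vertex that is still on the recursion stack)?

build→notify

DFS from notify (visiting each vertex's neighbors in the order listed); mark gray on enter, black on exit:
notify gray
  index gray
  index black
  test gray
    pack gray
      deploy gray
      deploy black
    pack black
    build gray
      fetch gray
        scan gray
          scan→pack: pack black — skip
          scan→deploy: deploy black — skip
        scan black
        merge gray
          merge→scan: scan black — skip
        merge black
        fetch→deploy: deploy black — skip
      fetch black
      build→merge: merge black — skip
      build→notify: notify is gray → back edge
First back edge: build → notify.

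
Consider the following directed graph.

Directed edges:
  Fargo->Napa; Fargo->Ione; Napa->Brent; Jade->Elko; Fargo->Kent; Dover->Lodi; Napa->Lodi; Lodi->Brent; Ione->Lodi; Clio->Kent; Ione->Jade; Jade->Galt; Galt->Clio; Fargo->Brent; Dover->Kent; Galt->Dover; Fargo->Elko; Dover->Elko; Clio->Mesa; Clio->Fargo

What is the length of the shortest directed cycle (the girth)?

5

For each vertex v, BFS finds the shortest path from v back to v.
The shortest such closed walk is Galt → Clio → Fargo → Ione → Jade → Galt, length 5.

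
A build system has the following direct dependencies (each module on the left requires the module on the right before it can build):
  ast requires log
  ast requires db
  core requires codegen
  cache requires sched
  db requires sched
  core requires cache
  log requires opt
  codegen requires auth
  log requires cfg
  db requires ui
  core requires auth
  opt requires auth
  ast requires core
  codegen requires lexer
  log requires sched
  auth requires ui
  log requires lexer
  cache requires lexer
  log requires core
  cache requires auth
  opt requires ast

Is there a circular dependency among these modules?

Yes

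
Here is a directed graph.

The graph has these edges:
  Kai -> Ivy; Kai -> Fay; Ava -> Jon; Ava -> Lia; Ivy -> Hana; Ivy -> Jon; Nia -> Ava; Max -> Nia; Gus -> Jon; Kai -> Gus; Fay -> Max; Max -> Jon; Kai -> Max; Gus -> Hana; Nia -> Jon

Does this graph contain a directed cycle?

DFS with white/gray/black marking, starting from Kai:
Kai gray
  Gus gray
    Jon gray
    Jon black
    Hana gray
    Hana black
  Gus black
  Ivy gray
    Ivy→Jon: Jon black — skip
    Ivy→Hana: Hana black — skip
  Ivy black
  Fay gray
    Max gray
      Nia gray
        Ava gray
          Lia gray
          Lia black
          Ava→Jon: Jon black — skip
        Ava black
        Nia→Jon: Jon black — skip
      Nia black
      Max→Jon: Jon black — skip
    Max black
  Fay black
  Kai→Max: Max black — skip
Kai black
Every edge goes to a white or black vertex — no back edge, so the graph is acyclic.

No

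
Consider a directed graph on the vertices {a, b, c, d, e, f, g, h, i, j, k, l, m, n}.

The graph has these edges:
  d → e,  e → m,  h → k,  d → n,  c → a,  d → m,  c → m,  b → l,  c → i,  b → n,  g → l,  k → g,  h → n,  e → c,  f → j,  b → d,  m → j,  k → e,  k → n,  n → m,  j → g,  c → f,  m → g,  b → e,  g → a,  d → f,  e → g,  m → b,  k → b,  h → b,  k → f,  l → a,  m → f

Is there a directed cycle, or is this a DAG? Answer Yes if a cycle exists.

Yes

DFS with white/gray/black marking, starting from j:
j gray
  g gray
    l gray
      a gray
      a black
    l black
    g→a: a black — skip
  g black
j black
b gray
  b→l: l black — skip
  e gray
    m gray
      m→j: j black — skip
      f gray
        f→j: j black — skip
      f black
      m→b: b is gray → back edge
Back edge found, so a cycle exists: b → e → m → b.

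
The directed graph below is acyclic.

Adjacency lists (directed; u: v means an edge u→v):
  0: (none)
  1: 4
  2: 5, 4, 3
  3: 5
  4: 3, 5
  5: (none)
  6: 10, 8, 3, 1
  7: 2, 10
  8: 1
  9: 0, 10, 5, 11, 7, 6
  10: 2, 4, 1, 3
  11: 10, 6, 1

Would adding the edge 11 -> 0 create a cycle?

No

Adding 11→0 creates a cycle iff 0 can already reach 11.
Explore from 0: no path reaches 11. The graph stays acyclic.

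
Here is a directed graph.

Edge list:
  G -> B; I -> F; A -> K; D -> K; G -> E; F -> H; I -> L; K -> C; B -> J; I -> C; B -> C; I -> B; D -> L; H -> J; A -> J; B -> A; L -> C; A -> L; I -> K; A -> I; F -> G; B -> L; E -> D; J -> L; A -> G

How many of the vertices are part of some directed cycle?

A vertex is on a directed cycle iff it belongs to a strongly connected component of size ≥ 2 (or has a self-loop).
The vertices on cycles are {A, B, F, G, I} — 5 in total.

5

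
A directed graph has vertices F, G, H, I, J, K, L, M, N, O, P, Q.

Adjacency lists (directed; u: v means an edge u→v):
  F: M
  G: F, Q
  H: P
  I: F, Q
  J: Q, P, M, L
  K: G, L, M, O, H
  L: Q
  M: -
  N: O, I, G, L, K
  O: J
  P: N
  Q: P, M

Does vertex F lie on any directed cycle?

F lies on a cycle iff there is a path from F back to itself.
Exploring from F, it never reaches itself; equivalently, its strongly connected component is a singleton.

No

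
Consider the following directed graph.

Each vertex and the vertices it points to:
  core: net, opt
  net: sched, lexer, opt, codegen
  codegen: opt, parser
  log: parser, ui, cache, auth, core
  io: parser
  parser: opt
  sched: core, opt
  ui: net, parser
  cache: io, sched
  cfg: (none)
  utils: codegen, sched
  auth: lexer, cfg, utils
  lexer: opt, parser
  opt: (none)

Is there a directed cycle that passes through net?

net is on a cycle iff net can reach itself via ≥1 edge.
net → sched → core → net — yes.

Yes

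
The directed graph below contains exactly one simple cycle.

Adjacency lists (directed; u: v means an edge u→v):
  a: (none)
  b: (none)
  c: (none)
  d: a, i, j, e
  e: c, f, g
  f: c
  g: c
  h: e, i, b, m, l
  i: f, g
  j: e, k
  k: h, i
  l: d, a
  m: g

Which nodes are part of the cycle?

d, h, j, k, l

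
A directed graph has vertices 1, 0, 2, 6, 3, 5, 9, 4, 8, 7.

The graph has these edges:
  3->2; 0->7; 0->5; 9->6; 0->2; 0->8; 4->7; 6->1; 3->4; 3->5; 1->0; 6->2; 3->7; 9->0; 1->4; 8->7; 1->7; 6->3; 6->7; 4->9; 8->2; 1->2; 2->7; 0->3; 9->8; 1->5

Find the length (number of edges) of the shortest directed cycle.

4

For each vertex v, BFS finds the shortest path from v back to v.
The shortest such closed walk is 9 → 6 → 1 → 4 → 9, length 4.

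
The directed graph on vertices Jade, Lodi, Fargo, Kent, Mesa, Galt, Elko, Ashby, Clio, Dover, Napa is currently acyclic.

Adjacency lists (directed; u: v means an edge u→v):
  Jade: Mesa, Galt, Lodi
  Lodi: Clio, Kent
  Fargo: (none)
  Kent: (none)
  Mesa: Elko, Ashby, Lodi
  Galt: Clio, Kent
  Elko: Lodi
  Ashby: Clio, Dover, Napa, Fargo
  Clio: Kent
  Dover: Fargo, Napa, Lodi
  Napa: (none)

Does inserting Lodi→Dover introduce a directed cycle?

Yes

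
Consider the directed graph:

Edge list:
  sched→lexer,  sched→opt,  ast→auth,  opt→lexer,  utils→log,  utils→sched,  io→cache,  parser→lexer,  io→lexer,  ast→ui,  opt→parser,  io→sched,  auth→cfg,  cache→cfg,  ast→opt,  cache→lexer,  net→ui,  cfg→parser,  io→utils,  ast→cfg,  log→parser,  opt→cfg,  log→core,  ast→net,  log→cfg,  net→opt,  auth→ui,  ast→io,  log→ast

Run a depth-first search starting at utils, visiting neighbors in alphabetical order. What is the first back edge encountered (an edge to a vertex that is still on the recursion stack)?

DFS from utils (visiting neighbors in alphabetical order); mark gray on enter, black on exit:
utils gray
  log gray
    ast gray
      auth gray
        cfg gray
          parser gray
            lexer gray
            lexer black
          parser black
        cfg black
        ui gray
        ui black
      auth black
      ast→cfg: cfg black — skip
      io gray
        cache gray
          cache→cfg: cfg black — skip
          cache→lexer: lexer black — skip
        cache black
        io→lexer: lexer black — skip
        sched gray
          sched→lexer: lexer black — skip
          opt gray
            opt→cfg: cfg black — skip
            opt→lexer: lexer black — skip
            opt→parser: parser black — skip
          opt black
        sched black
        io→utils: utils is gray → back edge
First back edge: io → utils.

io->utils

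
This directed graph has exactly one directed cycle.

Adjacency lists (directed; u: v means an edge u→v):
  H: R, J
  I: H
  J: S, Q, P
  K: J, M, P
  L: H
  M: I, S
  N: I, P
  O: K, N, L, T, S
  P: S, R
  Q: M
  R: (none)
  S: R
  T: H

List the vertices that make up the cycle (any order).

DFS with gray/black marking from I:
I gray
  H gray
    R gray
    R black
    J gray
      S gray
        S→R: R black — skip
      S black
      Q gray
        M gray
          M→I: I is gray → back edge
Back edge closes the cycle I → H → J → Q → M → I; its vertices are {H, I, J, M, Q}.

H, I, J, M, Q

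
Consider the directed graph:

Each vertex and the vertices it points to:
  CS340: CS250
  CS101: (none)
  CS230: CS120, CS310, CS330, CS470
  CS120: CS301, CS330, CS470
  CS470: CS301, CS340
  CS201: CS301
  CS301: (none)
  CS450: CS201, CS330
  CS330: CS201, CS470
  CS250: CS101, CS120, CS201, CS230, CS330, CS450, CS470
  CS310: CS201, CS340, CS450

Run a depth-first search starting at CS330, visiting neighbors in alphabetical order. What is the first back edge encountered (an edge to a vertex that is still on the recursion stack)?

CS120→CS330

DFS from CS330 (visiting neighbors in alphabetical order); mark gray on enter, black on exit:
CS330 gray
  CS201 gray
    CS301 gray
    CS301 black
  CS201 black
  CS470 gray
    CS470→CS301: CS301 black — skip
    CS340 gray
      CS250 gray
        CS101 gray
        CS101 black
        CS120 gray
          CS120→CS301: CS301 black — skip
          CS120→CS330: CS330 is gray → back edge
First back edge: CS120 → CS330.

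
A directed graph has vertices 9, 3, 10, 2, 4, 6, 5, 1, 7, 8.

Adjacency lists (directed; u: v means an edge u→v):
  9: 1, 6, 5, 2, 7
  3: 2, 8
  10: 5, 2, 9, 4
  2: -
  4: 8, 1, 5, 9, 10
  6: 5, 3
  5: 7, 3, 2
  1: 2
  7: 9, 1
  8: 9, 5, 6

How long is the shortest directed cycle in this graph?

2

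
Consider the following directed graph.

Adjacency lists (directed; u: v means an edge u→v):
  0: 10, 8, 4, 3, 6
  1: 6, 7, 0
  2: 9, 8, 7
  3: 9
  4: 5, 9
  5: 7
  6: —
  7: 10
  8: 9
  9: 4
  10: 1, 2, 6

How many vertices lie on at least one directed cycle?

A vertex is on a directed cycle iff it belongs to a strongly connected component of size ≥ 2 (or has a self-loop).
The vertices on cycles are {0, 1, 2, 3, 4, 5, 7, 8, 9, 10} — 10 in total.

10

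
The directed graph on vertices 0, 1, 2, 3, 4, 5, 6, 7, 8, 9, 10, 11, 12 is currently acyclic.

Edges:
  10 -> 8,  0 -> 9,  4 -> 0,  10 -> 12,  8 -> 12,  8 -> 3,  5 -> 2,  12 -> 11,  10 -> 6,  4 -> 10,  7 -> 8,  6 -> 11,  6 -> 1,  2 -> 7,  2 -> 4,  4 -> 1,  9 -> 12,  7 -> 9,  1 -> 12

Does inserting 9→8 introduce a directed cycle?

Adding 9→8 creates a cycle iff 8 can already reach 9.
Explore from 8: no path reaches 9. The graph stays acyclic.

No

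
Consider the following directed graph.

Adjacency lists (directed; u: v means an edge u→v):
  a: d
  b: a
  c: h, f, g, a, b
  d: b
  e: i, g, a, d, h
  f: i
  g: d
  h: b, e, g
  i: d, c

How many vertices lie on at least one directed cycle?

8

A vertex is on a directed cycle iff it belongs to a strongly connected component of size ≥ 2 (or has a self-loop).
The vertices on cycles are {a, b, c, d, e, f, h, i} — 8 in total.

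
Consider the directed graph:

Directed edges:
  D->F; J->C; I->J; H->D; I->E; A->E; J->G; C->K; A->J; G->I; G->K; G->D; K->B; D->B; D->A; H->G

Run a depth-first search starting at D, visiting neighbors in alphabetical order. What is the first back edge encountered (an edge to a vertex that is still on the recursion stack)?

G→D

DFS from D (visiting neighbors in alphabetical order); mark gray on enter, black on exit:
D gray
  A gray
    E gray
    E black
    J gray
      C gray
        K gray
          B gray
          B black
        K black
      C black
      G gray
        G→D: D is gray → back edge
First back edge: G → D.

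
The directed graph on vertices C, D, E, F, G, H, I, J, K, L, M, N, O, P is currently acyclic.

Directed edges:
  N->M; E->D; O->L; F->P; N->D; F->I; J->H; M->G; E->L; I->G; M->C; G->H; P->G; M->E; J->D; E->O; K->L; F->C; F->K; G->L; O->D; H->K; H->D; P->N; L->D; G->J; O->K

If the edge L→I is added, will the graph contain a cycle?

Yes

Adding L→I creates a cycle iff I can already reach L.
Path from I: I → G → L.
So I → … → L → I is a cycle.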